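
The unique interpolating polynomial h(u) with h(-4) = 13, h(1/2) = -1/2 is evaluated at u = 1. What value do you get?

-2

L_0(1) = (1/2)/[(-9/2)] = -1/9
L_1(1) = (5)/[(9/2)] = 10/9
Sum: 13·(-1/9) + (-1/2)·(10/9) = -2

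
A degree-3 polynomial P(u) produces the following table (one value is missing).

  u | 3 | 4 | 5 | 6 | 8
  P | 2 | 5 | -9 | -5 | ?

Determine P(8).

197

The 4 known values determine P uniquely (degree ≤ 3).
L_0(8) = (4)·(3)·(2)/[(-1)·(-2)·(-3)] = -4
L_1(8) = (5)·(3)·(2)/[(1)·(-1)·(-2)] = 15
L_2(8) = (5)·(4)·(2)/[(2)·(1)·(-1)] = -20
L_3(8) = (5)·(4)·(3)/[(3)·(2)·(1)] = 10
Sum: 2·(-4) + 5·(15) + (-9)·(-20) + (-5)·(10) = 197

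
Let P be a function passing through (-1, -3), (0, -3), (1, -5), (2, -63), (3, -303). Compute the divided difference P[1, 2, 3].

-91

P[1,2] = (-63 - (-5)) / (2 - 1) = -58
P[2,3] = (-303 - (-63)) / (3 - 2) = -240
P[1,2,3] = (-240 - (-58)) / (3 - 1) = -91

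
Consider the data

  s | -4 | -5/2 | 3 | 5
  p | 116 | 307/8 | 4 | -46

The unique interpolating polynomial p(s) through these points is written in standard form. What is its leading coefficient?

-1

The leading coefficient equals the top divided difference p[-4,-5/2,3,5].
p[-4,-5/2] = (307/8 - 116) / (-5/2 - (-4)) = -207/4
p[-5/2,3] = (4 - 307/8) / (3 - (-5/2)) = -25/4
p[3,5] = (-46 - 4) / (5 - 3) = -25
p[-4,-5/2,3] = (-25/4 - (-207/4)) / (3 - (-4)) = 13/2
p[-5/2,3,5] = (-25 - (-25/4)) / (5 - (-5/2)) = -5/2
p[-4,-5/2,3,5] = (-5/2 - 13/2) / (5 - (-4)) = -1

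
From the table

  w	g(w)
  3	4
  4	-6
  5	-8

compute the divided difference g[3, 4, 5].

4

g[3,4] = (-6 - 4) / (4 - 3) = -10
g[4,5] = (-8 - (-6)) / (5 - 4) = -2
g[3,4,5] = (-2 - (-10)) / (5 - 3) = 4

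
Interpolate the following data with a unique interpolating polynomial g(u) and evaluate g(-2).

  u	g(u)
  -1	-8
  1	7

-31/2

Evaluate each Lagrange basis at u = -2:
L_0(-2) = (-3)/[(-2)] = 3/2
L_1(-2) = (-1)/[(2)] = -1/2
Sum: (-8)·(3/2) + 7·(-1/2) = -31/2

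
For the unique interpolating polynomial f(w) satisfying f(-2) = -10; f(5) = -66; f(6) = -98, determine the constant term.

4

Build the Lagrange basis polynomials:
L_0(w) = (w - 5)(w - 6) / [56] = (1/56)w^2 - (11/56)w + 15/28
L_1(w) = (w + 2)(w - 6) / [-7] = -(1/7)w^2 + (4/7)w + 12/7
L_2(w) = (w + 2)(w - 5) / [8] = (1/8)w^2 - (3/8)w - 5/4
f(w) = (-10)·L_0 + (-66)·L_1 + (-98)·L_2
Only the constant term is needed; take it from each L_i and combine:
(-10)·(15/28) + (-66)·(12/7) + (-98)·(-5/4) = 4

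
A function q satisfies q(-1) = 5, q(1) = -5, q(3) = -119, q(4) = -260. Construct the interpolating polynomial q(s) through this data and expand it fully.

L_0(s) = (s - 1)(s - 3)(s - 4) / [-40] = -(1/40)s^3 + (1/5)s^2 - (19/40)s + 3/10
L_1(s) = (s + 1)(s - 3)(s - 4) / [12] = (1/12)s^3 - (1/2)s^2 + (5/12)s + 1
L_2(s) = (s + 1)(s - 1)(s - 4) / [-8] = -(1/8)s^3 + (1/2)s^2 + (1/8)s - 1/2
L_3(s) = (s + 1)(s - 1)(s - 3) / [15] = (1/15)s^3 - (1/5)s^2 - (1/15)s + 1/5
q(s) = 5·L_0 + (-5)·L_1 + (-119)·L_2 + (-260)·L_3
  5·L_0(s) = -(1/8)s^3 + s^2 - (19/8)s + 3/2
  (-5)·L_1(s) = -(5/12)s^3 + (5/2)s^2 - (25/12)s - 5
  (-119)·L_2(s) = (119/8)s^3 - (119/2)s^2 - (119/8)s + 119/2
  (-260)·L_3(s) = -(52/3)s^3 + 52s^2 + (52/3)s - 52
Adding term by term: -3s^3 - 4s^2 - 2s + 4

q(s) = -3s^3 - 4s^2 - 2s + 4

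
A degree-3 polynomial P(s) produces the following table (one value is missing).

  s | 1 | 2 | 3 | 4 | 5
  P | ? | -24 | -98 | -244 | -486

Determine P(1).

2

The 4 known values determine P uniquely (degree ≤ 3).
Evaluate each Lagrange basis at s = 1:
L_0(1) = (-2)·(-3)·(-4)/[(-1)·(-2)·(-3)] = 4
L_1(1) = (-1)·(-3)·(-4)/[(1)·(-1)·(-2)] = -6
L_2(1) = (-1)·(-2)·(-4)/[(2)·(1)·(-1)] = 4
L_3(1) = (-1)·(-2)·(-3)/[(3)·(2)·(1)] = -1
Sum: (-24)·(4) + (-98)·(-6) + (-244)·(4) + (-486)·(-1) = 2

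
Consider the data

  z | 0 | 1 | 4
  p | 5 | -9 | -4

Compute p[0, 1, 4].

p[0,1] = (-9 - 5) / (1 - 0) = -14
p[1,4] = (-4 - (-9)) / (4 - 1) = 5/3
p[0,1,4] = (5/3 - (-14)) / (4 - 0) = 47/12

47/12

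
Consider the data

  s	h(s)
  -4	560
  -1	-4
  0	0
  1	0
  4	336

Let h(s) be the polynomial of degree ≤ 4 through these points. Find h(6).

2040

L_0(6) = (7)·(6)·(5)·(2)/[(-3)·(-4)·(-5)·(-8)] = 7/8
L_1(6) = (10)·(6)·(5)·(2)/[(3)·(-1)·(-2)·(-5)] = -20
L_2(6) = (10)·(7)·(5)·(2)/[(4)·(1)·(-1)·(-4)] = 175/4
L_3(6) = (10)·(7)·(6)·(2)/[(5)·(2)·(1)·(-3)] = -28
L_4(6) = (10)·(7)·(6)·(5)/[(8)·(5)·(4)·(3)] = 35/8
Sum: 560·(7/8) + (-4)·(-20) + 0 + 0 + 336·(35/8) = 2040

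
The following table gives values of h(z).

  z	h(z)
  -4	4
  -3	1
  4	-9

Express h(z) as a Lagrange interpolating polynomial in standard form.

h(z) = (11/56)z^2 - (13/8)z - 79/14

L_0(z) = (z + 3)(z - 4) / [8] = (1/8)z^2 - (1/8)z - 3/2
L_1(z) = (z + 4)(z - 4) / [-7] = -(1/7)z^2 + 16/7
L_2(z) = (z + 4)(z + 3) / [56] = (1/56)z^2 + (1/8)z + 3/14
h(z) = 4·L_0 + 1·L_1 + (-9)·L_2
  4·L_0(z) = (1/2)z^2 - (1/2)z - 6
  1·L_1(z) = -(1/7)z^2 + 16/7
  (-9)·L_2(z) = -(9/56)z^2 - (9/8)z - 27/14
Adding term by term: (11/56)z^2 - (13/8)z - 79/14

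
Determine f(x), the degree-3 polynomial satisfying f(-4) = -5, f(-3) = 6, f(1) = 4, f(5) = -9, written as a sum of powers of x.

Build the Lagrange basis polynomials:
L_0(x) = (x + 3)(x - 1)(x - 5) / [-45] = -(1/45)x^3 + (1/15)x^2 + (13/45)x - 1/3
L_1(x) = (x + 4)(x - 1)(x - 5) / [32] = (1/32)x^3 - (1/16)x^2 - (19/32)x + 5/8
L_2(x) = (x + 4)(x + 3)(x - 5) / [-80] = -(1/80)x^3 - (1/40)x^2 + (23/80)x + 3/4
L_3(x) = (x + 4)(x + 3)(x - 1) / [288] = (1/288)x^3 + (1/48)x^2 + (5/288)x - 1/24
f(x) = (-5)·L_0 + 6·L_1 + 4·L_2 + (-9)·L_3
  (-5)·L_0(x) = (1/9)x^3 - (1/3)x^2 - (13/9)x + 5/3
  6·L_1(x) = (3/16)x^3 - (3/8)x^2 - (57/16)x + 15/4
  4·L_2(x) = -(1/20)x^3 - (1/10)x^2 + (23/20)x + 3
  (-9)·L_3(x) = -(1/32)x^3 - (3/16)x^2 - (5/32)x + 3/8
Adding term by term: (313/1440)x^3 - (239/240)x^2 - (5779/1440)x + 211/24

f(x) = (313/1440)x^3 - (239/240)x^2 - (5779/1440)x + 211/24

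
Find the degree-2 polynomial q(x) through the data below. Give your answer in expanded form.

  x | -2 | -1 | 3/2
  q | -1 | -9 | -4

L_0(x) = (x + 1)(x - 3/2) / [7/2] = (2/7)x^2 - (1/7)x - 3/7
L_1(x) = (x + 2)(x - 3/2) / [-5/2] = -(2/5)x^2 - (1/5)x + 6/5
L_2(x) = (x + 2)(x + 1) / [35/4] = (4/35)x^2 + (12/35)x + 8/35
q(x) = (-1)·L_0 + (-9)·L_1 + (-4)·L_2
  (-1)·L_0(x) = -(2/7)x^2 + (1/7)x + 3/7
  (-9)·L_1(x) = (18/5)x^2 + (9/5)x - 54/5
  (-4)·L_2(x) = -(16/35)x^2 - (48/35)x - 32/35
Adding term by term: (20/7)x^2 + (4/7)x - 79/7

q(x) = (20/7)x^2 + (4/7)x - 79/7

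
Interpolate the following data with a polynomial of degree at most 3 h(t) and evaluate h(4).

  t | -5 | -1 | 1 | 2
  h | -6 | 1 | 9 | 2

-1437/28

Using Newton's divided-difference form:
h[-5,-1] = (1 - (-6)) / (-1 - (-5)) = 7/4
h[-1,1] = (9 - 1) / (1 - (-1)) = 4
h[1,2] = (2 - 9) / (2 - 1) = -7
h[-5,-1,1] = (4 - 7/4) / (1 - (-5)) = 3/8
h[-1,1,2] = (-7 - 4) / (2 - (-1)) = -11/3
h[-5,-1,1,2] = (-11/3 - 3/8) / (2 - (-5)) = -97/168
h(4) = -6 + (7/4)·(9) + (3/8)·(9)·(5) + (-97/168)·(9)·(5)·(3) = -1437/28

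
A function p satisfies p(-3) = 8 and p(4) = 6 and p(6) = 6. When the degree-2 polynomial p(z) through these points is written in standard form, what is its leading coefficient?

Build the Lagrange basis polynomials:
L_0(z) = (z - 4)(z - 6) / [63] = (1/63)z^2 - (10/63)z + 8/21
L_1(z) = (z + 3)(z - 6) / [-14] = -(1/14)z^2 + (3/14)z + 9/7
L_2(z) = (z + 3)(z - 4) / [18] = (1/18)z^2 - (1/18)z - 2/3
p(z) = 8·L_0 + 6·L_1 + 6·L_2
Only the coefficient of z^2 is needed; take it from each L_i and combine:
8·(1/63) + 6·(-1/14) + 6·(1/18) = 2/63

2/63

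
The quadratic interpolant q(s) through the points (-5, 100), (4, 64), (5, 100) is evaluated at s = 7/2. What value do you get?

Using Newton's divided-difference form:
q[-5,4] = (64 - 100) / (4 - (-5)) = -4
q[4,5] = (100 - 64) / (5 - 4) = 36
q[-5,4,5] = (36 - (-4)) / (5 - (-5)) = 4
q(7/2) = 100 + (-4)·(17/2) + 4·(17/2)·(-1/2) = 49

49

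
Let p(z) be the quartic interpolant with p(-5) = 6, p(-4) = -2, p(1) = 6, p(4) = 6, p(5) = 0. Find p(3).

Evaluate each Lagrange basis at z = 3:
L_0(3) = (7)·(2)·(-1)·(-2)/[(-1)·(-6)·(-9)·(-10)] = 7/135
L_1(3) = (8)·(2)·(-1)·(-2)/[(1)·(-5)·(-8)·(-9)] = -4/45
L_2(3) = (8)·(7)·(-1)·(-2)/[(6)·(5)·(-3)·(-4)] = 14/45
L_3(3) = (8)·(7)·(2)·(-2)/[(9)·(8)·(3)·(-1)] = 28/27
L_4(3) = (8)·(7)·(2)·(-1)/[(10)·(9)·(4)·(1)] = -14/45
Sum: 6·(7/135) + (-2)·(-4/45) + 6·(14/45) + 6·(28/27) + 0 = 386/45

386/45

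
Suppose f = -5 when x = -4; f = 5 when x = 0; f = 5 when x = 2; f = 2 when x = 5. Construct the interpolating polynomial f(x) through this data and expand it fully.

f(x) = (13/540)x^3 - (199/540)x^2 + (173/270)x + 5

Newton's divided differences:
f[-4,0] = (5 - (-5)) / (0 - (-4)) = 5/2
f[0,2] = (5 - 5) / (2 - 0) = 0
f[2,5] = (2 - 5) / (5 - 2) = -1
f[-4,0,2] = (0 - 5/2) / (2 - (-4)) = -5/12
f[0,2,5] = (-1 - 0) / (5 - 0) = -1/5
f[-4,0,2,5] = (-1/5 - (-5/12)) / (5 - (-4)) = 13/540
f(x) = -5 + (5/2)·(x + 4) + (-5/12)·(x + 4)x + (13/540)·(x + 4)x(x - 2)
Expanding: f(x) = (13/540)x^3 - (199/540)x^2 + (173/270)x + 5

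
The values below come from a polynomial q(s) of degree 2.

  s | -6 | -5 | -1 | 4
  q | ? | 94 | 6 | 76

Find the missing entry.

136

The 3 known values determine q uniquely (degree ≤ 2).
Evaluate each Lagrange basis at s = -6:
L_0(-6) = (-5)·(-10)/[(-4)·(-9)] = 25/18
L_1(-6) = (-1)·(-10)/[(4)·(-5)] = -1/2
L_2(-6) = (-1)·(-5)/[(9)·(5)] = 1/9
Sum: 94·(25/18) + 6·(-1/2) + 76·(1/9) = 136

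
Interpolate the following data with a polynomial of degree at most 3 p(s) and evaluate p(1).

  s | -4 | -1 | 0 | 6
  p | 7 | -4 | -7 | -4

-28/3

L_0(1) = (2)·(1)·(-5)/[(-3)·(-4)·(-10)] = 1/12
L_1(1) = (5)·(1)·(-5)/[(3)·(-1)·(-7)] = -25/21
L_2(1) = (5)·(2)·(-5)/[(4)·(1)·(-6)] = 25/12
L_3(1) = (5)·(2)·(1)/[(10)·(7)·(6)] = 1/42
Sum: 7·(1/12) + (-4)·(-25/21) + (-7)·(25/12) + (-4)·(1/42) = -28/3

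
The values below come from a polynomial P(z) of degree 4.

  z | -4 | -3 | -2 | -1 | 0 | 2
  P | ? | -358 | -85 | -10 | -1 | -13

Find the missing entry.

The 5 known values determine P uniquely (degree ≤ 4).
L_0(-4) = (-2)·(-3)·(-4)·(-6)/[(-1)·(-2)·(-3)·(-5)] = 24/5
L_1(-4) = (-1)·(-3)·(-4)·(-6)/[(1)·(-1)·(-2)·(-4)] = -9
L_2(-4) = (-1)·(-2)·(-4)·(-6)/[(2)·(1)·(-1)·(-3)] = 8
L_3(-4) = (-1)·(-2)·(-3)·(-6)/[(3)·(2)·(1)·(-2)] = -3
L_4(-4) = (-1)·(-2)·(-3)·(-4)/[(5)·(4)·(3)·(2)] = 1/5
Sum: (-358)·(24/5) + (-85)·(-9) + (-10)·(8) + (-1)·(-3) + (-13)·(1/5) = -1033

-1033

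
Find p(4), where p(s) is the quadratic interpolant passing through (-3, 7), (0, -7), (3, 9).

Evaluate each Lagrange basis at s = 4:
L_0(4) = (4)·(1)/[(-3)·(-6)] = 2/9
L_1(4) = (7)·(1)/[(3)·(-3)] = -7/9
L_2(4) = (7)·(4)/[(6)·(3)] = 14/9
Sum: 7·(2/9) + (-7)·(-7/9) + 9·(14/9) = 21

21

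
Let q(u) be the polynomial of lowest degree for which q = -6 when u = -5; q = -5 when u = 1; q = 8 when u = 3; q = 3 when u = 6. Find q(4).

Using Newton's divided-difference form:
q[-5,1] = (-5 - (-6)) / (1 - (-5)) = 1/6
q[1,3] = (8 - (-5)) / (3 - 1) = 13/2
q[3,6] = (3 - 8) / (6 - 3) = -5/3
q[-5,1,3] = (13/2 - 1/6) / (3 - (-5)) = 19/24
q[1,3,6] = (-5/3 - 13/2) / (6 - 1) = -49/30
q[-5,1,3,6] = (-49/30 - 19/24) / (6 - (-5)) = -97/440
q(4) = -6 + (1/6)·(9) + (19/24)·(9)·(3) + (-97/440)·(9)·(3)·(1) = 2403/220

2403/220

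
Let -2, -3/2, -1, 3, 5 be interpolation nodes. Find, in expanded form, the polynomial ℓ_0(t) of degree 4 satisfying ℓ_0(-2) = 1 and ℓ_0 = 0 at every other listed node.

ℓ_0(t) = (2/35)t^4 - (11/35)t^3 - (1/5)t^2 + (51/35)t + 9/7

ℓ_0(t) = (t + 3/2)(t + 1)(t - 3)(t - 5) / [(-1/2)·(-1)·(-5)·(-7)]
       = (t^4 - (11/2)t^3 - (7/2)t^2 + (51/2)t + 45/2) / (35/2)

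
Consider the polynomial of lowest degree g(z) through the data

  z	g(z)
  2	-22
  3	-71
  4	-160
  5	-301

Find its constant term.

4

Build the Lagrange basis polynomials:
L_0(z) = (z - 3)(z - 4)(z - 5) / [-6] = -(1/6)z^3 + 2z^2 - (47/6)z + 10
L_1(z) = (z - 2)(z - 4)(z - 5) / [2] = (1/2)z^3 - (11/2)z^2 + 19z - 20
L_2(z) = (z - 2)(z - 3)(z - 5) / [-2] = -(1/2)z^3 + 5z^2 - (31/2)z + 15
L_3(z) = (z - 2)(z - 3)(z - 4) / [6] = (1/6)z^3 - (3/2)z^2 + (13/3)z - 4
g(z) = (-22)·L_0 + (-71)·L_1 + (-160)·L_2 + (-301)·L_3
Only the constant term is needed; take it from each L_i and combine:
(-22)·(10) + (-71)·(-20) + (-160)·(15) + (-301)·(-4) = 4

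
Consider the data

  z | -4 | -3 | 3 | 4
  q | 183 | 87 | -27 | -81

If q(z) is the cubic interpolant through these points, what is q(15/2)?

-1359/2

L_0(15/2) = (21/2)·(9/2)·(7/2)/[(-1)·(-7)·(-8)] = -189/64
L_1(15/2) = (23/2)·(9/2)·(7/2)/[(1)·(-6)·(-7)] = 69/16
L_2(15/2) = (23/2)·(21/2)·(7/2)/[(7)·(6)·(-1)] = -161/16
L_3(15/2) = (23/2)·(21/2)·(9/2)/[(8)·(7)·(1)] = 621/64
Sum: 183·(-189/64) + 87·(69/16) + (-27)·(-161/16) + (-81)·(621/64) = -1359/2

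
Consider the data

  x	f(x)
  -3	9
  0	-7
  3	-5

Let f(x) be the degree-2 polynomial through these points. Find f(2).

L_0(2) = (2)·(-1)/[(-3)·(-6)] = -1/9
L_1(2) = (5)·(-1)/[(3)·(-3)] = 5/9
L_2(2) = (5)·(2)/[(6)·(3)] = 5/9
Sum: 9·(-1/9) + (-7)·(5/9) + (-5)·(5/9) = -23/3

-23/3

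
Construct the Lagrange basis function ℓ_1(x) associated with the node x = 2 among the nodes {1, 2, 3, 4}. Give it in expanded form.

ℓ_1(x) = (1/2)x^3 - 4x^2 + (19/2)x - 6

ℓ_1(x) = (x - 1)(x - 3)(x - 4) / [(1)·(-1)·(-2)]
       = (x^3 - 8x^2 + 19x - 12) / (2)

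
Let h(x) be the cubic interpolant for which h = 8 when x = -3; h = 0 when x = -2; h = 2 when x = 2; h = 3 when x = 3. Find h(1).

Evaluate each Lagrange basis at x = 1:
L_0(1) = (3)·(-1)·(-2)/[(-1)·(-5)·(-6)] = -1/5
L_1(1) = (4)·(-1)·(-2)/[(1)·(-4)·(-5)] = 2/5
L_2(1) = (4)·(3)·(-2)/[(5)·(4)·(-1)] = 6/5
L_3(1) = (4)·(3)·(-1)/[(6)·(5)·(1)] = -2/5
Sum: 8·(-1/5) + 0 + 2·(6/5) + 3·(-2/5) = -2/5

-2/5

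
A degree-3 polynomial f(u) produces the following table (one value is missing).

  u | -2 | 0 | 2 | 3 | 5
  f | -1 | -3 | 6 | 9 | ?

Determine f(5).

3/4

The 4 known values determine f uniquely (degree ≤ 3).
L_0(5) = (5)·(3)·(2)/[(-2)·(-4)·(-5)] = -3/4
L_1(5) = (7)·(3)·(2)/[(2)·(-2)·(-3)] = 7/2
L_2(5) = (7)·(5)·(2)/[(4)·(2)·(-1)] = -35/4
L_3(5) = (7)·(5)·(3)/[(5)·(3)·(1)] = 7
Sum: (-1)·(-3/4) + (-3)·(7/2) + 6·(-35/4) + 9·(7) = 3/4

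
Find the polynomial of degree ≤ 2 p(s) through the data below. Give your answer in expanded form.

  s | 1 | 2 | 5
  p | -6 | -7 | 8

Newton's divided differences:
p[1,2] = (-7 - (-6)) / (2 - 1) = -1
p[2,5] = (8 - (-7)) / (5 - 2) = 5
p[1,2,5] = (5 - (-1)) / (5 - 1) = 3/2
p(s) = -6 + (-1)·(s - 1) + (3/2)·(s - 1)(s - 2)
Expanding: p(s) = (3/2)s^2 - (11/2)s - 2

p(s) = (3/2)s^2 - (11/2)s - 2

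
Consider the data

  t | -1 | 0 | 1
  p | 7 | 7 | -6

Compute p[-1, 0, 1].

-13/2

p[-1,0] = (7 - 7) / (0 - (-1)) = 0
p[0,1] = (-6 - 7) / (1 - 0) = -13
p[-1,0,1] = (-13 - 0) / (1 - (-1)) = -13/2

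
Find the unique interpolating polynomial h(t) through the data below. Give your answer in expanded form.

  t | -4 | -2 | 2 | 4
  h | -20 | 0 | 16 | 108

h(t) = t^3 + 3t^2 - 4

Build the Lagrange basis polynomials:
L_0(t) = (t + 2)(t - 2)(t - 4) / [-96] = -(1/96)t^3 + (1/24)t^2 + (1/24)t - 1/6
L_1(t) = (t + 4)(t - 2)(t - 4) / [48] = (1/48)t^3 - (1/24)t^2 - (1/3)t + 2/3
L_2(t) = (t + 4)(t + 2)(t - 4) / [-48] = -(1/48)t^3 - (1/24)t^2 + (1/3)t + 2/3
L_3(t) = (t + 4)(t + 2)(t - 2) / [96] = (1/96)t^3 + (1/24)t^2 - (1/24)t - 1/6
h(t) = (-20)·L_0 + 0·L_1 + 16·L_2 + 108·L_3
  (-20)·L_0(t) = (5/24)t^3 - (5/6)t^2 - (5/6)t + 10/3
  0·L_1(t) = 0
  16·L_2(t) = -(1/3)t^3 - (2/3)t^2 + (16/3)t + 32/3
  108·L_3(t) = (9/8)t^3 + (9/2)t^2 - (9/2)t - 18
Adding term by term: t^3 + 3t^2 - 4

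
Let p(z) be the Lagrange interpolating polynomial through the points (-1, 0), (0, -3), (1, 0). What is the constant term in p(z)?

-3

L_0(z) = z(z - 1) / [2] = (1/2)z^2 - (1/2)z
L_1(z) = (z + 1)(z - 1) / [-1] = -z^2 + 1
L_2(z) = (z + 1)z / [2] = (1/2)z^2 + (1/2)z
p(z) = 0·L_0 + (-3)·L_1 + 0·L_2
Only the constant term is needed; take it from each L_i and combine:
0·(0) + (-3)·(1) + 0·(0) = -3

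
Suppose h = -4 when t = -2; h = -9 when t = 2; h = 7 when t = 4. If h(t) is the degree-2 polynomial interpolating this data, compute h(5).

Evaluate each Lagrange basis at t = 5:
L_0(5) = (3)·(1)/[(-4)·(-6)] = 1/8
L_1(5) = (7)·(1)/[(4)·(-2)] = -7/8
L_2(5) = (7)·(3)/[(6)·(2)] = 7/4
Sum: (-4)·(1/8) + (-9)·(-7/8) + 7·(7/4) = 157/8

157/8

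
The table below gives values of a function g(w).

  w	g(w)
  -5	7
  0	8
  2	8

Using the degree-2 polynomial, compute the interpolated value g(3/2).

L_0(3/2) = (3/2)·(-1/2)/[(-5)·(-7)] = -3/140
L_1(3/2) = (13/2)·(-1/2)/[(5)·(-2)] = 13/40
L_2(3/2) = (13/2)·(3/2)/[(7)·(2)] = 39/56
Sum: 7·(-3/140) + 8·(13/40) + 8·(39/56) = 1123/140

1123/140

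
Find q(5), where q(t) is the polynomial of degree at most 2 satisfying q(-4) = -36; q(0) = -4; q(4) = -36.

Evaluate each Lagrange basis at t = 5:
L_0(5) = (5)·(1)/[(-4)·(-8)] = 5/32
L_1(5) = (9)·(1)/[(4)·(-4)] = -9/16
L_2(5) = (9)·(5)/[(8)·(4)] = 45/32
Sum: (-36)·(5/32) + (-4)·(-9/16) + (-36)·(45/32) = -54

-54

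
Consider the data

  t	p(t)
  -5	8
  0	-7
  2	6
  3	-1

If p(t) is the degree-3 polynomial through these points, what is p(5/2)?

1829/448

Using Newton's divided-difference form:
p[-5,0] = (-7 - 8) / (0 - (-5)) = -3
p[0,2] = (6 - (-7)) / (2 - 0) = 13/2
p[2,3] = (-1 - 6) / (3 - 2) = -7
p[-5,0,2] = (13/2 - (-3)) / (2 - (-5)) = 19/14
p[0,2,3] = (-7 - 13/2) / (3 - 0) = -9/2
p[-5,0,2,3] = (-9/2 - 19/14) / (3 - (-5)) = -41/56
p(5/2) = 8 + (-3)·(15/2) + (19/14)·(15/2)·(5/2) + (-41/56)·(15/2)·(5/2)·(1/2) = 1829/448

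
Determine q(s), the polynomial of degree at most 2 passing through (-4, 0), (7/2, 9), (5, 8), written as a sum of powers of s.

Newton's divided differences:
q[-4,7/2] = (9 - 0) / (7/2 - (-4)) = 6/5
q[7/2,5] = (8 - 9) / (5 - 7/2) = -2/3
q[-4,7/2,5] = (-2/3 - 6/5) / (5 - (-4)) = -28/135
q(s) = (6/5)·(s + 4) + (-28/135)·(s + 4)(s - 7/2)
Expanding: q(s) = -(28/135)s^2 + (148/135)s + 208/27

q(s) = -(28/135)s^2 + (148/135)s + 208/27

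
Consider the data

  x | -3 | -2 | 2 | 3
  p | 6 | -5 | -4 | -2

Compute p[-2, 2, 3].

p[-2,2] = (-4 - (-5)) / (2 - (-2)) = 1/4
p[2,3] = (-2 - (-4)) / (3 - 2) = 2
p[-2,2,3] = (2 - 1/4) / (3 - (-2)) = 7/20

7/20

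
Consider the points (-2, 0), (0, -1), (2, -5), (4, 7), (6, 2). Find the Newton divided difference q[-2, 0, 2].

-3/8

q[-2,0] = (-1 - 0) / (0 - (-2)) = -1/2
q[0,2] = (-5 - (-1)) / (2 - 0) = -2
q[-2,0,2] = (-2 - (-1/2)) / (2 - (-2)) = -3/8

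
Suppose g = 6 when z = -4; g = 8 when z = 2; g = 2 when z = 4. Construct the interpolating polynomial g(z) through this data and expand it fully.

g(z) = -(5/12)z^2 - (1/2)z + 32/3

L_0(z) = (z - 2)(z - 4) / [48] = (1/48)z^2 - (1/8)z + 1/6
L_1(z) = (z + 4)(z - 4) / [-12] = -(1/12)z^2 + 4/3
L_2(z) = (z + 4)(z - 2) / [16] = (1/16)z^2 + (1/8)z - 1/2
g(z) = 6·L_0 + 8·L_1 + 2·L_2
  6·L_0(z) = (1/8)z^2 - (3/4)z + 1
  8·L_1(z) = -(2/3)z^2 + 32/3
  2·L_2(z) = (1/8)z^2 + (1/4)z - 1
Adding term by term: -(5/12)z^2 - (1/2)z + 32/3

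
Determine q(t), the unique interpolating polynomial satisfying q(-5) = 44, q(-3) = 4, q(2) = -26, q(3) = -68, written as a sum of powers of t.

Build the Lagrange basis polynomials:
L_0(t) = (t + 3)(t - 2)(t - 3) / [-112] = -(1/112)t^3 + (1/56)t^2 + (9/112)t - 9/56
L_1(t) = (t + 5)(t - 2)(t - 3) / [60] = (1/60)t^3 - (19/60)t + 1/2
L_2(t) = (t + 5)(t + 3)(t - 3) / [-35] = -(1/35)t^3 - (1/7)t^2 + (9/35)t + 9/7
L_3(t) = (t + 5)(t + 3)(t - 2) / [48] = (1/48)t^3 + (1/8)t^2 - (1/48)t - 5/8
q(t) = 44·L_0 + 4·L_1 + (-26)·L_2 + (-68)·L_3
  44·L_0(t) = -(11/28)t^3 + (11/14)t^2 + (99/28)t - 99/14
  4·L_1(t) = (1/15)t^3 - (19/15)t + 2
  (-26)·L_2(t) = (26/35)t^3 + (26/7)t^2 - (234/35)t - 234/7
  (-68)·L_3(t) = -(17/12)t^3 - (17/2)t^2 + (17/12)t + 85/2
Adding term by term: -t^3 - 4t^2 - 3t + 4

q(t) = -t^3 - 4t^2 - 3t + 4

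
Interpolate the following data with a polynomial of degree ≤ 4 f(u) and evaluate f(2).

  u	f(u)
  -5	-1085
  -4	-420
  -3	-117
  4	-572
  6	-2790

-42

L_0(2) = (6)·(5)·(-2)·(-4)/[(-1)·(-2)·(-9)·(-11)] = 40/33
L_1(2) = (7)·(5)·(-2)·(-4)/[(1)·(-1)·(-8)·(-10)] = -7/2
L_2(2) = (7)·(6)·(-2)·(-4)/[(2)·(1)·(-7)·(-9)] = 8/3
L_3(2) = (7)·(6)·(5)·(-4)/[(9)·(8)·(7)·(-2)] = 5/6
L_4(2) = (7)·(6)·(5)·(-2)/[(11)·(10)·(9)·(2)] = -7/33
Sum: (-1085)·(40/33) + (-420)·(-7/2) + (-117)·(8/3) + (-572)·(5/6) + (-2790)·(-7/33) = -42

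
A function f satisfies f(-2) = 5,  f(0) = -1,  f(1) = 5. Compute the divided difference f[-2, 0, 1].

f[-2,0] = (-1 - 5) / (0 - (-2)) = -3
f[0,1] = (5 - (-1)) / (1 - 0) = 6
f[-2,0,1] = (6 - (-3)) / (1 - (-2)) = 3

3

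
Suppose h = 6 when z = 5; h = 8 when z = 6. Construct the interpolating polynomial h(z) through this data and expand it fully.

Build the Lagrange basis polynomials:
L_0(z) = (z - 6) / [-1] = -z + 6
L_1(z) = (z - 5) / [1] = z - 5
h(z) = 6·L_0 + 8·L_1
  6·L_0(z) = -6z + 36
  8·L_1(z) = 8z - 40
Adding term by term: 2z - 4

h(z) = 2z - 4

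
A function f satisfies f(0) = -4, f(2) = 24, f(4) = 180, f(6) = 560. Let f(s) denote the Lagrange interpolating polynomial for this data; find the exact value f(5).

L_0(5) = (3)·(1)·(-1)/[(-2)·(-4)·(-6)] = 1/16
L_1(5) = (5)·(1)·(-1)/[(2)·(-2)·(-4)] = -5/16
L_2(5) = (5)·(3)·(-1)/[(4)·(2)·(-2)] = 15/16
L_3(5) = (5)·(3)·(1)/[(6)·(4)·(2)] = 5/16
Sum: (-4)·(1/16) + 24·(-5/16) + 180·(15/16) + 560·(5/16) = 336

336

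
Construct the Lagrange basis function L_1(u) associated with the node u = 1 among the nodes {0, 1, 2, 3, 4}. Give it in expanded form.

L_1(u) = -(1/6)u^4 + (3/2)u^3 - (13/3)u^2 + 4u

L_1(u) = u(u - 2)(u - 3)(u - 4) / [(1)·(-1)·(-2)·(-3)]
       = (u^4 - 9u^3 + 26u^2 - 24u) / (-6)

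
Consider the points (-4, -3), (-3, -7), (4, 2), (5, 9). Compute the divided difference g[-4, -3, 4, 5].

1/168

g[-4,-3] = (-7 - (-3)) / (-3 - (-4)) = -4
g[-3,4] = (2 - (-7)) / (4 - (-3)) = 9/7
g[4,5] = (9 - 2) / (5 - 4) = 7
g[-4,-3,4] = (9/7 - (-4)) / (4 - (-4)) = 37/56
g[-3,4,5] = (7 - 9/7) / (5 - (-3)) = 5/7
g[-4,-3,4,5] = (5/7 - 37/56) / (5 - (-4)) = 1/168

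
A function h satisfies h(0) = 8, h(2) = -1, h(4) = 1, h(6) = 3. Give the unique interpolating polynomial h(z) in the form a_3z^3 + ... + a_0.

Newton's divided differences:
h[0,2] = (-1 - 8) / (2 - 0) = -9/2
h[2,4] = (1 - (-1)) / (4 - 2) = 1
h[4,6] = (3 - 1) / (6 - 4) = 1
h[0,2,4] = (1 - (-9/2)) / (4 - 0) = 11/8
h[2,4,6] = (1 - 1) / (6 - 2) = 0
h[0,2,4,6] = (0 - 11/8) / (6 - 0) = -11/48
h(z) = 8 + (-9/2)·z + (11/8)·z(z - 2) + (-11/48)·z(z - 2)(z - 4)
Expanding: h(z) = -(11/48)z^3 + (11/4)z^2 - (109/12)z + 8

h(z) = -(11/48)z^3 + (11/4)z^2 - (109/12)z + 8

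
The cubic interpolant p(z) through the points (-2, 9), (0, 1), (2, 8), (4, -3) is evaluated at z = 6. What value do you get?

Using Newton's divided-difference form:
p[-2,0] = (1 - 9) / (0 - (-2)) = -4
p[0,2] = (8 - 1) / (2 - 0) = 7/2
p[2,4] = (-3 - 8) / (4 - 2) = -11/2
p[-2,0,2] = (7/2 - (-4)) / (2 - (-2)) = 15/8
p[0,2,4] = (-11/2 - 7/2) / (4 - 0) = -9/4
p[-2,0,2,4] = (-9/4 - 15/8) / (4 - (-2)) = -11/16
p(6) = 9 + (-4)·(8) + (15/8)·(8)·(6) + (-11/16)·(8)·(6)·(4) = -65

-65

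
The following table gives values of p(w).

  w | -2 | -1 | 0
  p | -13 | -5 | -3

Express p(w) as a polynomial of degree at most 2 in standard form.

p(w) = -3w^2 - w - 3

Newton's divided differences:
p[-2,-1] = (-5 - (-13)) / (-1 - (-2)) = 8
p[-1,0] = (-3 - (-5)) / (0 - (-1)) = 2
p[-2,-1,0] = (2 - 8) / (0 - (-2)) = -3
p(w) = -13 + 8·(w + 2) + (-3)·(w + 2)(w + 1)
Expanding: p(w) = -3w^2 - w - 3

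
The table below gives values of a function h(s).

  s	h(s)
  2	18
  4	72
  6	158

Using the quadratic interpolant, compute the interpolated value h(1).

3

Evaluate each Lagrange basis at s = 1:
L_0(1) = (-3)·(-5)/[(-2)·(-4)] = 15/8
L_1(1) = (-1)·(-5)/[(2)·(-2)] = -5/4
L_2(1) = (-1)·(-3)/[(4)·(2)] = 3/8
Sum: 18·(15/8) + 72·(-5/4) + 158·(3/8) = 3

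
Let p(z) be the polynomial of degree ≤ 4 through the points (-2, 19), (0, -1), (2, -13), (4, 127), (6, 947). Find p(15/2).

40679/16

Evaluate each Lagrange basis at z = 15/2:
L_0(15/2) = (15/2)·(11/2)·(7/2)·(3/2)/[(-2)·(-4)·(-6)·(-8)] = 1155/2048
L_1(15/2) = (19/2)·(11/2)·(7/2)·(3/2)/[(2)·(-2)·(-4)·(-6)] = -1463/512
L_2(15/2) = (19/2)·(15/2)·(7/2)·(3/2)/[(4)·(2)·(-2)·(-4)] = 5985/1024
L_3(15/2) = (19/2)·(15/2)·(11/2)·(3/2)/[(6)·(4)·(2)·(-2)] = -3135/512
L_4(15/2) = (19/2)·(15/2)·(11/2)·(7/2)/[(8)·(6)·(4)·(2)] = 7315/2048
Sum: 19·(1155/2048) + (-1)·(-1463/512) + (-13)·(5985/1024) + 127·(-3135/512) + 947·(7315/2048) = 40679/16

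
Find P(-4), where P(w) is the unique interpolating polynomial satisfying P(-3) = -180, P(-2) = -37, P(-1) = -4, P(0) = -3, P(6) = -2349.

-559

L_0(-4) = (-2)·(-3)·(-4)·(-10)/[(-1)·(-2)·(-3)·(-9)] = 40/9
L_1(-4) = (-1)·(-3)·(-4)·(-10)/[(1)·(-1)·(-2)·(-8)] = -15/2
L_2(-4) = (-1)·(-2)·(-4)·(-10)/[(2)·(1)·(-1)·(-7)] = 40/7
L_3(-4) = (-1)·(-2)·(-3)·(-10)/[(3)·(2)·(1)·(-6)] = -5/3
L_4(-4) = (-1)·(-2)·(-3)·(-4)/[(9)·(8)·(7)·(6)] = 1/126
Sum: (-180)·(40/9) + (-37)·(-15/2) + (-4)·(40/7) + (-3)·(-5/3) + (-2349)·(1/126) = -559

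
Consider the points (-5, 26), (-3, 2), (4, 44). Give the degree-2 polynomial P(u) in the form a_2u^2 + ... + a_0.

Build the Lagrange basis polynomials:
L_0(u) = (u + 3)(u - 4) / [18] = (1/18)u^2 - (1/18)u - 2/3
L_1(u) = (u + 5)(u - 4) / [-14] = -(1/14)u^2 - (1/14)u + 10/7
L_2(u) = (u + 5)(u + 3) / [63] = (1/63)u^2 + (8/63)u + 5/21
P(u) = 26·L_0 + 2·L_1 + 44·L_2
  26·L_0(u) = (13/9)u^2 - (13/9)u - 52/3
  2·L_1(u) = -(1/7)u^2 - (1/7)u + 20/7
  44·L_2(u) = (44/63)u^2 + (352/63)u + 220/21
Adding term by term: 2u^2 + 4u - 4

P(u) = 2u^2 + 4u - 4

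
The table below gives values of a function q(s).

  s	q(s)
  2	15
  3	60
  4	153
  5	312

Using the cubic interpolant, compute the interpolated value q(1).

0

Evaluate each Lagrange basis at s = 1:
L_0(1) = (-2)·(-3)·(-4)/[(-1)·(-2)·(-3)] = 4
L_1(1) = (-1)·(-3)·(-4)/[(1)·(-1)·(-2)] = -6
L_2(1) = (-1)·(-2)·(-4)/[(2)·(1)·(-1)] = 4
L_3(1) = (-1)·(-2)·(-3)/[(3)·(2)·(1)] = -1
Sum: 15·(4) + 60·(-6) + 153·(4) + 312·(-1) = 0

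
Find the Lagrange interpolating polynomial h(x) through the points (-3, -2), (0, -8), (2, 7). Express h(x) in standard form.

h(x) = (19/10)x^2 + (37/10)x - 8

Build the Lagrange basis polynomials:
L_0(x) = x(x - 2) / [15] = (1/15)x^2 - (2/15)x
L_1(x) = (x + 3)(x - 2) / [-6] = -(1/6)x^2 - (1/6)x + 1
L_2(x) = (x + 3)x / [10] = (1/10)x^2 + (3/10)x
h(x) = (-2)·L_0 + (-8)·L_1 + 7·L_2
  (-2)·L_0(x) = -(2/15)x^2 + (4/15)x
  (-8)·L_1(x) = (4/3)x^2 + (4/3)x - 8
  7·L_2(x) = (7/10)x^2 + (21/10)x
Adding term by term: (19/10)x^2 + (37/10)x - 8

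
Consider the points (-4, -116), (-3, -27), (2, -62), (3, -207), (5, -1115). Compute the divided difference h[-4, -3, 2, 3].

-1

h[-4,-3] = (-27 - (-116)) / (-3 - (-4)) = 89
h[-3,2] = (-62 - (-27)) / (2 - (-3)) = -7
h[2,3] = (-207 - (-62)) / (3 - 2) = -145
h[-4,-3,2] = (-7 - 89) / (2 - (-4)) = -16
h[-3,2,3] = (-145 - (-7)) / (3 - (-3)) = -23
h[-4,-3,2,3] = (-23 - (-16)) / (3 - (-4)) = -1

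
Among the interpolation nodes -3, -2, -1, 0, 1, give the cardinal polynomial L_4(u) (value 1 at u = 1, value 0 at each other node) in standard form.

L_4(u) = (u + 3)(u + 2)(u + 1)u / [(4)·(3)·(2)·(1)]
       = (u^4 + 6u^3 + 11u^2 + 6u) / (24)

L_4(u) = (1/24)u^4 + (1/4)u^3 + (11/24)u^2 + (1/4)u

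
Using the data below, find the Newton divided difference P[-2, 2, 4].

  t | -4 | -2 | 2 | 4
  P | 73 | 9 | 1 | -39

-3

P[-2,2] = (1 - 9) / (2 - (-2)) = -2
P[2,4] = (-39 - 1) / (4 - 2) = -20
P[-2,2,4] = (-20 - (-2)) / (4 - (-2)) = -3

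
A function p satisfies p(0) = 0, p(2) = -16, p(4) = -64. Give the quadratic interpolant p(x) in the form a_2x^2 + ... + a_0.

p(x) = -4x^2

Build the Lagrange basis polynomials:
L_0(x) = (x - 2)(x - 4) / [8] = (1/8)x^2 - (3/4)x + 1
L_1(x) = x(x - 4) / [-4] = -(1/4)x^2 + x
L_2(x) = x(x - 2) / [8] = (1/8)x^2 - (1/4)x
p(x) = 0·L_0 + (-16)·L_1 + (-64)·L_2
  0·L_0(x) = 0
  (-16)·L_1(x) = 4x^2 - 16x
  (-64)·L_2(x) = -8x^2 + 16x
Adding term by term: -4x^2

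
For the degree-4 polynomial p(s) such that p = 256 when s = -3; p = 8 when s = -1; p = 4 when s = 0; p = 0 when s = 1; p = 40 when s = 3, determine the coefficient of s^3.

-4

L_0(s) = (s + 1)s(s - 1)(s - 3) / [144] = (1/144)s^4 - (1/48)s^3 - (1/144)s^2 + (1/48)s
L_1(s) = (s + 3)s(s - 1)(s - 3) / [-16] = -(1/16)s^4 + (1/16)s^3 + (9/16)s^2 - (9/16)s
L_2(s) = (s + 3)(s + 1)(s - 1)(s - 3) / [9] = (1/9)s^4 - (10/9)s^2 + 1
L_3(s) = (s + 3)(s + 1)s(s - 3) / [-16] = -(1/16)s^4 - (1/16)s^3 + (9/16)s^2 + (9/16)s
L_4(s) = (s + 3)(s + 1)s(s - 1) / [144] = (1/144)s^4 + (1/48)s^3 - (1/144)s^2 - (1/48)s
p(s) = 256·L_0 + 8·L_1 + 4·L_2 + 0·L_3 + 40·L_4
Only the coefficient of s^3 is needed; take it from each L_i and combine:
256·(-1/48) + 8·(1/16) + 4·(0) + 0·(-1/16) + 40·(1/48) = -4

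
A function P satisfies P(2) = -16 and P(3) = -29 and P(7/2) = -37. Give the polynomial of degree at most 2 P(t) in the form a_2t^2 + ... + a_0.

P(t) = -2t^2 - 3t - 2

L_0(t) = (t - 3)(t - 7/2) / [3/2] = (2/3)t^2 - (13/3)t + 7
L_1(t) = (t - 2)(t - 7/2) / [-1/2] = -2t^2 + 11t - 14
L_2(t) = (t - 2)(t - 3) / [3/4] = (4/3)t^2 - (20/3)t + 8
P(t) = (-16)·L_0 + (-29)·L_1 + (-37)·L_2
  (-16)·L_0(t) = -(32/3)t^2 + (208/3)t - 112
  (-29)·L_1(t) = 58t^2 - 319t + 406
  (-37)·L_2(t) = -(148/3)t^2 + (740/3)t - 296
Adding term by term: -2t^2 - 3t - 2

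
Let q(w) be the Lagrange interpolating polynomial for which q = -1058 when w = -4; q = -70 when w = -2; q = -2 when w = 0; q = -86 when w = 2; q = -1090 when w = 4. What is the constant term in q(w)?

-2

L_0(w) = (w + 2)w(w - 2)(w - 4) / [384] = (1/384)w^4 - (1/96)w^3 - (1/96)w^2 + (1/24)w
L_1(w) = (w + 4)w(w - 2)(w - 4) / [-96] = -(1/96)w^4 + (1/48)w^3 + (1/6)w^2 - (1/3)w
L_2(w) = (w + 4)(w + 2)(w - 2)(w - 4) / [64] = (1/64)w^4 - (5/16)w^2 + 1
L_3(w) = (w + 4)(w + 2)w(w - 4) / [-96] = -(1/96)w^4 - (1/48)w^3 + (1/6)w^2 + (1/3)w
L_4(w) = (w + 4)(w + 2)w(w - 2) / [384] = (1/384)w^4 + (1/96)w^3 - (1/96)w^2 - (1/24)w
q(w) = (-1058)·L_0 + (-70)·L_1 + (-2)·L_2 + (-86)·L_3 + (-1090)·L_4
Only the constant term is needed; take it from each L_i and combine:
(-1058)·(0) + (-70)·(0) + (-2)·(1) + (-86)·(0) + (-1090)·(0) = -2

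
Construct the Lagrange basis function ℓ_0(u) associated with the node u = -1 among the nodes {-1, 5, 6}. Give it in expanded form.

ℓ_0(u) = (1/42)u^2 - (11/42)u + 5/7

ℓ_0(u) = (u - 5)(u - 6) / [(-6)·(-7)]
       = (u^2 - 11u + 30) / (42)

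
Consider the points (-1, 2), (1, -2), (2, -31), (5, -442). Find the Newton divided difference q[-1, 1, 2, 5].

q[-1,1] = (-2 - 2) / (1 - (-1)) = -2
q[1,2] = (-31 - (-2)) / (2 - 1) = -29
q[2,5] = (-442 - (-31)) / (5 - 2) = -137
q[-1,1,2] = (-29 - (-2)) / (2 - (-1)) = -9
q[1,2,5] = (-137 - (-29)) / (5 - 1) = -27
q[-1,1,2,5] = (-27 - (-9)) / (5 - (-1)) = -3

-3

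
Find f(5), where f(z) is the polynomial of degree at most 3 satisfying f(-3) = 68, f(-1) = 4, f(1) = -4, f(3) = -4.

Evaluate each Lagrange basis at z = 5:
L_0(5) = (6)·(4)·(2)/[(-2)·(-4)·(-6)] = -1
L_1(5) = (8)·(4)·(2)/[(2)·(-2)·(-4)] = 4
L_2(5) = (8)·(6)·(2)/[(4)·(2)·(-2)] = -6
L_3(5) = (8)·(6)·(4)/[(6)·(4)·(2)] = 4
Sum: 68·(-1) + 4·(4) + (-4)·(-6) + (-4)·(4) = -44

-44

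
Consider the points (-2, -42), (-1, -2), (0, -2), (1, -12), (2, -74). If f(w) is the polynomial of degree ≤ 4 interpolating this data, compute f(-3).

L_0(-3) = (-2)·(-3)·(-4)·(-5)/[(-1)·(-2)·(-3)·(-4)] = 5
L_1(-3) = (-1)·(-3)·(-4)·(-5)/[(1)·(-1)·(-2)·(-3)] = -10
L_2(-3) = (-1)·(-2)·(-4)·(-5)/[(2)·(1)·(-1)·(-2)] = 10
L_3(-3) = (-1)·(-2)·(-3)·(-5)/[(3)·(2)·(1)·(-1)] = -5
L_4(-3) = (-1)·(-2)·(-3)·(-4)/[(4)·(3)·(2)·(1)] = 1
Sum: (-42)·(5) + (-2)·(-10) + (-2)·(10) + (-12)·(-5) + (-74)·(1) = -224

-224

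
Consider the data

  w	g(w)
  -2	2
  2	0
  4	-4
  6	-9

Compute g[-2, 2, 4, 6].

g[-2,2] = (0 - 2) / (2 - (-2)) = -1/2
g[2,4] = (-4 - 0) / (4 - 2) = -2
g[4,6] = (-9 - (-4)) / (6 - 4) = -5/2
g[-2,2,4] = (-2 - (-1/2)) / (4 - (-2)) = -1/4
g[2,4,6] = (-5/2 - (-2)) / (6 - 2) = -1/8
g[-2,2,4,6] = (-1/8 - (-1/4)) / (6 - (-2)) = 1/64

1/64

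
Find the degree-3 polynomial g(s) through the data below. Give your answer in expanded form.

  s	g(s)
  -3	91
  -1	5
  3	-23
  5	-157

g(s) = -2s^3 + 4s^2 - s - 2

Build the Lagrange basis polynomials:
L_0(s) = (s + 1)(s - 3)(s - 5) / [-96] = -(1/96)s^3 + (7/96)s^2 - (7/96)s - 5/32
L_1(s) = (s + 3)(s - 3)(s - 5) / [48] = (1/48)s^3 - (5/48)s^2 - (3/16)s + 15/16
L_2(s) = (s + 3)(s + 1)(s - 5) / [-48] = -(1/48)s^3 + (1/48)s^2 + (17/48)s + 5/16
L_3(s) = (s + 3)(s + 1)(s - 3) / [96] = (1/96)s^3 + (1/96)s^2 - (3/32)s - 3/32
g(s) = 91·L_0 + 5·L_1 + (-23)·L_2 + (-157)·L_3
  91·L_0(s) = -(91/96)s^3 + (637/96)s^2 - (637/96)s - 455/32
  5·L_1(s) = (5/48)s^3 - (25/48)s^2 - (15/16)s + 75/16
  (-23)·L_2(s) = (23/48)s^3 - (23/48)s^2 - (391/48)s - 115/16
  (-157)·L_3(s) = -(157/96)s^3 - (157/96)s^2 + (471/32)s + 471/32
Adding term by term: -2s^3 + 4s^2 - s - 2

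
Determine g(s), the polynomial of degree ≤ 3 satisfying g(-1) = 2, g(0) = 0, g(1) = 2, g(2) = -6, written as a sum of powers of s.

Newton's divided differences:
g[-1,0] = (0 - 2) / (0 - (-1)) = -2
g[0,1] = (2 - 0) / (1 - 0) = 2
g[1,2] = (-6 - 2) / (2 - 1) = -8
g[-1,0,1] = (2 - (-2)) / (1 - (-1)) = 2
g[0,1,2] = (-8 - 2) / (2 - 0) = -5
g[-1,0,1,2] = (-5 - 2) / (2 - (-1)) = -7/3
g(s) = 2 + (-2)·(s + 1) + 2·(s + 1)s + (-7/3)·(s + 1)s(s - 1)
Expanding: g(s) = -(7/3)s^3 + 2s^2 + (7/3)s

g(s) = -(7/3)s^3 + 2s^2 + (7/3)s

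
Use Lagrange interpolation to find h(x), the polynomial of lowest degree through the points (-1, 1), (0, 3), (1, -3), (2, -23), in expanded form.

L_0(x) = x(x - 1)(x - 2) / [-6] = -(1/6)x^3 + (1/2)x^2 - (1/3)x
L_1(x) = (x + 1)(x - 1)(x - 2) / [2] = (1/2)x^3 - x^2 - (1/2)x + 1
L_2(x) = (x + 1)x(x - 2) / [-2] = -(1/2)x^3 + (1/2)x^2 + x
L_3(x) = (x + 1)x(x - 1) / [6] = (1/6)x^3 - (1/6)x
h(x) = 1·L_0 + 3·L_1 + (-3)·L_2 + (-23)·L_3
  1·L_0(x) = -(1/6)x^3 + (1/2)x^2 - (1/3)x
  3·L_1(x) = (3/2)x^3 - 3x^2 - (3/2)x + 3
  (-3)·L_2(x) = (3/2)x^3 - (3/2)x^2 - 3x
  (-23)·L_3(x) = -(23/6)x^3 + (23/6)x
Adding term by term: -x^3 - 4x^2 - x + 3

h(x) = -x^3 - 4x^2 - x + 3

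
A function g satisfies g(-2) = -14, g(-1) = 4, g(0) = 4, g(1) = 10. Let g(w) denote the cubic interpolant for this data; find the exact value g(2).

Evaluate each Lagrange basis at w = 2:
L_0(2) = (3)·(2)·(1)/[(-1)·(-2)·(-3)] = -1
L_1(2) = (4)·(2)·(1)/[(1)·(-1)·(-2)] = 4
L_2(2) = (4)·(3)·(1)/[(2)·(1)·(-1)] = -6
L_3(2) = (4)·(3)·(2)/[(3)·(2)·(1)] = 4
Sum: (-14)·(-1) + 4·(4) + 4·(-6) + 10·(4) = 46

46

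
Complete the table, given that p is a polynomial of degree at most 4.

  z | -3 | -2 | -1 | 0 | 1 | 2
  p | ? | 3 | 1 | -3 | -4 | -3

-8

The 5 known values determine p uniquely (degree ≤ 4).
L_0(-3) = (-2)·(-3)·(-4)·(-5)/[(-1)·(-2)·(-3)·(-4)] = 5
L_1(-3) = (-1)·(-3)·(-4)·(-5)/[(1)·(-1)·(-2)·(-3)] = -10
L_2(-3) = (-1)·(-2)·(-4)·(-5)/[(2)·(1)·(-1)·(-2)] = 10
L_3(-3) = (-1)·(-2)·(-3)·(-5)/[(3)·(2)·(1)·(-1)] = -5
L_4(-3) = (-1)·(-2)·(-3)·(-4)/[(4)·(3)·(2)·(1)] = 1
Sum: 3·(5) + 1·(-10) + (-3)·(10) + (-4)·(-5) + (-3)·(1) = -8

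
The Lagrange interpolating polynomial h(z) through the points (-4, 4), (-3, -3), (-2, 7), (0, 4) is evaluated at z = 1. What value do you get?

Evaluate each Lagrange basis at z = 1:
L_0(1) = (4)·(3)·(1)/[(-1)·(-2)·(-4)] = -3/2
L_1(1) = (5)·(3)·(1)/[(1)·(-1)·(-3)] = 5
L_2(1) = (5)·(4)·(1)/[(2)·(1)·(-2)] = -5
L_3(1) = (5)·(4)·(3)/[(4)·(3)·(2)] = 5/2
Sum: 4·(-3/2) + (-3)·(5) + 7·(-5) + 4·(5/2) = -46

-46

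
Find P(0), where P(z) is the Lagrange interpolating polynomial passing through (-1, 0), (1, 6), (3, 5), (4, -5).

L_0(0) = (-1)·(-3)·(-4)/[(-2)·(-4)·(-5)] = 3/10
L_1(0) = (1)·(-3)·(-4)/[(2)·(-2)·(-3)] = 1
L_2(0) = (1)·(-1)·(-4)/[(4)·(2)·(-1)] = -1/2
L_3(0) = (1)·(-1)·(-3)/[(5)·(3)·(1)] = 1/5
Sum: 0 + 6·(1) + 5·(-1/2) + (-5)·(1/5) = 5/2

5/2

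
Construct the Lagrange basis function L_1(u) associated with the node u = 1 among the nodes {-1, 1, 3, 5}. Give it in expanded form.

L_1(u) = (u + 1)(u - 3)(u - 5) / [(2)·(-2)·(-4)]
       = (u^3 - 7u^2 + 7u + 15) / (16)

L_1(u) = (1/16)u^3 - (7/16)u^2 + (7/16)u + 15/16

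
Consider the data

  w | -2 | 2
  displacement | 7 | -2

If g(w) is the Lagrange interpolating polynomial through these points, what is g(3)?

-17/4

L_0(3) = (1)/[(-4)] = -1/4
L_1(3) = (5)/[(4)] = 5/4
Sum: 7·(-1/4) + (-2)·(5/4) = -17/4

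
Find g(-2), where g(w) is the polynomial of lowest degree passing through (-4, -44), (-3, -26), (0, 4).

L_0(-2) = (1)·(-2)/[(-1)·(-4)] = -1/2
L_1(-2) = (2)·(-2)/[(1)·(-3)] = 4/3
L_2(-2) = (2)·(1)/[(4)·(3)] = 1/6
Sum: (-44)·(-1/2) + (-26)·(4/3) + 4·(1/6) = -12

-12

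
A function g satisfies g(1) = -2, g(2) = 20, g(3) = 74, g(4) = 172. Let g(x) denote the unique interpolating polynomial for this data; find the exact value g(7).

850

L_0(7) = (5)·(4)·(3)/[(-1)·(-2)·(-3)] = -10
L_1(7) = (6)·(4)·(3)/[(1)·(-1)·(-2)] = 36
L_2(7) = (6)·(5)·(3)/[(2)·(1)·(-1)] = -45
L_3(7) = (6)·(5)·(4)/[(3)·(2)·(1)] = 20
Sum: (-2)·(-10) + 20·(36) + 74·(-45) + 172·(20) = 850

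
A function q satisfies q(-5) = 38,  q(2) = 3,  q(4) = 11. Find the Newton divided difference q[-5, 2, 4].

1

q[-5,2] = (3 - 38) / (2 - (-5)) = -5
q[2,4] = (11 - 3) / (4 - 2) = 4
q[-5,2,4] = (4 - (-5)) / (4 - (-5)) = 1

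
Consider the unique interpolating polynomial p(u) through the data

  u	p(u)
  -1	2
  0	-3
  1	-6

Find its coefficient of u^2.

1

Build the Lagrange basis polynomials:
L_0(u) = u(u - 1) / [2] = (1/2)u^2 - (1/2)u
L_1(u) = (u + 1)(u - 1) / [-1] = -u^2 + 1
L_2(u) = (u + 1)u / [2] = (1/2)u^2 + (1/2)u
p(u) = 2·L_0 + (-3)·L_1 + (-6)·L_2
Only the coefficient of u^2 is needed; take it from each L_i and combine:
2·(1/2) + (-3)·(-1) + (-6)·(1/2) = 1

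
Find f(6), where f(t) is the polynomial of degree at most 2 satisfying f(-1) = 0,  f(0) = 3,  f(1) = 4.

Using Newton's divided-difference form:
f[-1,0] = (3 - 0) / (0 - (-1)) = 3
f[0,1] = (4 - 3) / (1 - 0) = 1
f[-1,0,1] = (1 - 3) / (1 - (-1)) = -1
f(6) = 0 + 3·(7) + (-1)·(7)·(6) = -21

-21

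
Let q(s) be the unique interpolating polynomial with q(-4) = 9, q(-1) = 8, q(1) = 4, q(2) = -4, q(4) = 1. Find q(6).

L_0(6) = (7)·(5)·(4)·(2)/[(-3)·(-5)·(-6)·(-8)] = 7/18
L_1(6) = (10)·(5)·(4)·(2)/[(3)·(-2)·(-3)·(-5)] = -40/9
L_2(6) = (10)·(7)·(4)·(2)/[(5)·(2)·(-1)·(-3)] = 56/3
L_3(6) = (10)·(7)·(5)·(2)/[(6)·(3)·(1)·(-2)] = -175/9
L_4(6) = (10)·(7)·(5)·(4)/[(8)·(5)·(3)·(2)] = 35/6
Sum: 9·(7/18) + 8·(-40/9) + 4·(56/3) + (-4)·(-175/9) + 1·(35/6) = 1136/9

1136/9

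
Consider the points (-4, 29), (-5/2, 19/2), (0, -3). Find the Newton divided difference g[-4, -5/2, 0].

g[-4,-5/2] = (19/2 - 29) / (-5/2 - (-4)) = -13
g[-5/2,0] = (-3 - 19/2) / (0 - (-5/2)) = -5
g[-4,-5/2,0] = (-5 - (-13)) / (0 - (-4)) = 2

2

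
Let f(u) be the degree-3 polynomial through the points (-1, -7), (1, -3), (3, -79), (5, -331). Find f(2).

-25

Evaluate each Lagrange basis at u = 2:
L_0(2) = (1)·(-1)·(-3)/[(-2)·(-4)·(-6)] = -1/16
L_1(2) = (3)·(-1)·(-3)/[(2)·(-2)·(-4)] = 9/16
L_2(2) = (3)·(1)·(-3)/[(4)·(2)·(-2)] = 9/16
L_3(2) = (3)·(1)·(-1)/[(6)·(4)·(2)] = -1/16
Sum: (-7)·(-1/16) + (-3)·(9/16) + (-79)·(9/16) + (-331)·(-1/16) = -25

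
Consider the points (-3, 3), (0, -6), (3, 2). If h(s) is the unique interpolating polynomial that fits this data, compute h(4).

76/9

Evaluate each Lagrange basis at s = 4:
L_0(4) = (4)·(1)/[(-3)·(-6)] = 2/9
L_1(4) = (7)·(1)/[(3)·(-3)] = -7/9
L_2(4) = (7)·(4)/[(6)·(3)] = 14/9
Sum: 3·(2/9) + (-6)·(-7/9) + 2·(14/9) = 76/9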